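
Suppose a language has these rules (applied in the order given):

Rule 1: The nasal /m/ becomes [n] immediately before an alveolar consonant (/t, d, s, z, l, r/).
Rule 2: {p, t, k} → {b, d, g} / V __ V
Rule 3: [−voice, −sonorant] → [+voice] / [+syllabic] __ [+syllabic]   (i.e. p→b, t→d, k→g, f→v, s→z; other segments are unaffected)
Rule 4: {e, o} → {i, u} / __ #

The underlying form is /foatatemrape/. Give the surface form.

foadadenrabi

Rule 1 (nasal place assimilation): /m/ precedes the alveolar consonant /r/, so it assimilates in place to [n]. /foatatemrape/ → foatatenrape.
Rule 2 (intervocalic voicing): /t/ is a voiceless stop between vowels /a/ and /a/, so it voices to [d]. /t/ is a voiceless stop between vowels /a/ and /e/, so it voices to [d]. /p/ is a voiceless stop between vowels /a/ and /e/, so it voices to [b]. /foatatenrape/ → foadadenrabe.
Rule 3 (intervocalic voicing): no segment meets the environment; /foadadenrabe/ is unchanged.
Rule 4 (final vowel raising): /e/ is a mid vowel in word-final position, so it raises to [i]. /foadadenrabe/ → foadadenrabi.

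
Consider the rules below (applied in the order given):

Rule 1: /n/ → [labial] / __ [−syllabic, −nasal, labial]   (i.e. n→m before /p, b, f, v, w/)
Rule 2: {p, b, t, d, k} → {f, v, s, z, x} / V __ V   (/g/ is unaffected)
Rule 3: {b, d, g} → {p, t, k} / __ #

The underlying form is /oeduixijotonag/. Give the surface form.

oezuixijosonak

Rule 1 (nasal place assimilation): no segment meets the environment; /oeduixijotonag/ is unchanged.
Rule 2 (intervocalic spirantization): /d/ is a stop between vowels /e/ and /u/, so it spirantizes to the fricative [z]. /t/ is a stop between vowels /o/ and /o/, so it spirantizes to the fricative [s]. /oeduixijotonag/ → oezuixijosonag.
Rule 3 (final devoicing): /g/ is a voiced stop in word-final position, so it devoices to [k]. /oezuixijosonag/ → oezuixijosonak.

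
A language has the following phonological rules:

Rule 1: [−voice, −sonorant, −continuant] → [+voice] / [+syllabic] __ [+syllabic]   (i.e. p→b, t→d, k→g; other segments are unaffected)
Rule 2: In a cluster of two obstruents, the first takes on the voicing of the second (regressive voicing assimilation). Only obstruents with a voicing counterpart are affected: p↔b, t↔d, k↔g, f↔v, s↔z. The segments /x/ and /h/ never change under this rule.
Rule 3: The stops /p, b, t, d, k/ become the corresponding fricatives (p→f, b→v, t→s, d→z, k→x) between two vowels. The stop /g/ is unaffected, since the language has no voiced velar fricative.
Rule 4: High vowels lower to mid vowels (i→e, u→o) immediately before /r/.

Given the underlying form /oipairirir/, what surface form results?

oivaererer

Rule 1 (intervocalic voicing): /p/ is a voiceless stop between vowels /i/ and /a/, so it voices to [b]. /oipairirir/ → oibairirir.
Rule 2 (regressive voicing assimilation): no segment meets the environment; /oibairirir/ is unchanged.
Rule 3 (intervocalic spirantization): /b/ is a stop between vowels /i/ and /a/, so it spirantizes to the fricative [v]. /oibairirir/ → oivairirir.
Rule 4 (pre-rhotic lowering): /i/ is a high vowel immediately before /r/, so it lowers to [e]. /i/ is a high vowel immediately before /r/, so it lowers to [e]. /i/ is a high vowel immediately before /r/, so it lowers to [e]. /oivairirir/ → oivaererer.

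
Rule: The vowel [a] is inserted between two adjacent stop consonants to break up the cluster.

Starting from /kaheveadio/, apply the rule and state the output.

kaheveadio

No segment of /kaheveadio/ meets the structural description of the rule, so the form surfaces unchanged.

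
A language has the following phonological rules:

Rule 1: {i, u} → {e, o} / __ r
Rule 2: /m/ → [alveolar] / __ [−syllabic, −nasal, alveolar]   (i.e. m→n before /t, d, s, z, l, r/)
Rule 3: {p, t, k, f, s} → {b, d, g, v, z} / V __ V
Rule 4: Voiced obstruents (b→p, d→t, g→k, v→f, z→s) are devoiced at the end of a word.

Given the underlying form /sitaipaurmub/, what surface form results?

Rule 1 (pre-rhotic lowering): /u/ is a high vowel immediately before /r/, so it lowers to [o]. /sitaipaurmub/ → sitaipaormub.
Rule 2 (nasal place assimilation): no segment meets the environment; /sitaipaormub/ is unchanged.
Rule 3 (intervocalic voicing): /t/ is a voiceless obstruent between vowels /i/ and /a/, so it voices to [d]. /p/ is a voiceless obstruent between vowels /i/ and /a/, so it voices to [b]. /sitaipaormub/ → sidaibaormub.
Rule 4 (final devoicing): /b/ is a voiced obstruent in word-final position, so it devoices to [p]. /sidaibaormub/ → sidaibaormup.

sidaibaormup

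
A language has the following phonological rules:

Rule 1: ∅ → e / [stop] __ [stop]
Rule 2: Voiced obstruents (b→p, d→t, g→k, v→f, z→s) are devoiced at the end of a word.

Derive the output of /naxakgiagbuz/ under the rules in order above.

Rule 1 (stop-cluster e-epenthesis): /k/ and /g/ form a stop–stop cluster, so [e] is inserted between them. /g/ and /b/ form a stop–stop cluster, so [e] is inserted between them. /naxakgiagbuz/ → naxakegiagebuz.
Rule 2 (final devoicing): /z/ is a voiced obstruent in word-final position, so it devoices to [s]. /naxakegiagebuz/ → naxakegiagebus.

naxakegiagebus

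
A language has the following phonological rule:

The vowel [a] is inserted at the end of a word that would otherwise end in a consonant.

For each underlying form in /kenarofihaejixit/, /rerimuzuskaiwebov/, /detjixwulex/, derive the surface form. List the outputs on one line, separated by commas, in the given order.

/kenarofihaejixit/: the form ends in the consonant /t/, so [a] is inserted word-finally. → [kenarofihaejixita].
/rerimuzuskaiwebov/: the form ends in the consonant /v/, so [a] is inserted word-finally. → [rerimuzuskaiwebova].
/detjixwulex/: the form ends in the consonant /x/, so [a] is inserted word-finally. → [detjixwulexa].

kenarofihaejixita, rerimuzuskaiwebova, detjixwulexa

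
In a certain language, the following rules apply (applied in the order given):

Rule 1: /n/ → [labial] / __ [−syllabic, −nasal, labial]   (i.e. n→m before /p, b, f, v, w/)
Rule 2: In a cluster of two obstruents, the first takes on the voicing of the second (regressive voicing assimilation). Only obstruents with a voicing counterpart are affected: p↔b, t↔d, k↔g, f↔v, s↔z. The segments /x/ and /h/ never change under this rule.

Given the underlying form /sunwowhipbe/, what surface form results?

Rule 1 (nasal place assimilation): /n/ precedes the labial consonant /w/, so it assimilates in place to [m]. /sunwowhipbe/ → sumwowhipbe.
Rule 2 (regressive voicing assimilation): /p/ precedes the voiced obstruent /b/, so it voices to [b] by assimilation. /sumwowhipbe/ → sumwowhibbe.

sumwowhibbe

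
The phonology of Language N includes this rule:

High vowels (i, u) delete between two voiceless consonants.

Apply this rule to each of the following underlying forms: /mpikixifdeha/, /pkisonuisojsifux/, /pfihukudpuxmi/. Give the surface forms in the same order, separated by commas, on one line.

mpkxfdeha, pksonuisojsfx, pfhkudpxmi

/mpikixifdeha/: /i/ is a high vowel flanked by voiceless consonants /p/ and /k/, so it deletes. /i/ is a high vowel flanked by voiceless consonants /k/ and /x/, so it deletes. /i/ is a high vowel flanked by voiceless consonants /x/ and /f/, so it deletes. → [mpkxfdeha].
/pkisonuisojsifux/: /i/ is a high vowel flanked by voiceless consonants /k/ and /s/, so it deletes. /i/ is a high vowel flanked by voiceless consonants /s/ and /f/, so it deletes. /u/ is a high vowel flanked by voiceless consonants /f/ and /x/, so it deletes. → [pksonuisojsfx].
/pfihukudpuxmi/: /i/ is a high vowel flanked by voiceless consonants /f/ and /h/, so it deletes. /u/ is a high vowel flanked by voiceless consonants /h/ and /k/, so it deletes. /u/ is a high vowel flanked by voiceless consonants /p/ and /x/, so it deletes. → [pfhkudpxmi].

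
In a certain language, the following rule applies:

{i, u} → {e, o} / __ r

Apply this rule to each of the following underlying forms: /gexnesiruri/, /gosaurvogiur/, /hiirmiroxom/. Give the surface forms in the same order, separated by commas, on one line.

/gexnesiruri/: /i/ is a high vowel immediately before /r/, so it lowers to [e]. /u/ is a high vowel immediately before /r/, so it lowers to [o]. → [gexneserori].
/gosaurvogiur/: /u/ is a high vowel immediately before /r/, so it lowers to [o]. /u/ is a high vowel immediately before /r/, so it lowers to [o]. → [gosaorvogior].
/hiirmiroxom/: /i/ is a high vowel immediately before /r/, so it lowers to [e]. /i/ is a high vowel immediately before /r/, so it lowers to [e]. → [hiermeroxom].

gexneserori, gosaorvogior, hiermeroxom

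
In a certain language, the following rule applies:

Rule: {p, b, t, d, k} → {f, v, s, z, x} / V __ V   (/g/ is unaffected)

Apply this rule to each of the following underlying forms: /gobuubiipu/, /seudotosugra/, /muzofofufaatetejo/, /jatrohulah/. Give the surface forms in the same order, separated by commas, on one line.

govuuviifu, seuzososugra, muzofofufaasesejo, jatrohulah

/gobuubiipu/: /b/ is a stop between vowels /o/ and /u/, so it spirantizes to the fricative [v]. /b/ is a stop between vowels /u/ and /i/, so it spirantizes to the fricative [v]. /p/ is a stop between vowels /i/ and /u/, so it spirantizes to the fricative [f]. → [govuuviifu].
/seudotosugra/: /d/ is a stop between vowels /u/ and /o/, so it spirantizes to the fricative [z]. /t/ is a stop between vowels /o/ and /o/, so it spirantizes to the fricative [s]. → [seuzososugra].
/muzofofufaatetejo/: /t/ is a stop between vowels /a/ and /e/, so it spirantizes to the fricative [s]. /t/ is a stop between vowels /e/ and /e/, so it spirantizes to the fricative [s]. → [muzofofufaasesejo].
/jatrohulah/: the rule's environment is not met; surfaces unchanged as [jatrohulah].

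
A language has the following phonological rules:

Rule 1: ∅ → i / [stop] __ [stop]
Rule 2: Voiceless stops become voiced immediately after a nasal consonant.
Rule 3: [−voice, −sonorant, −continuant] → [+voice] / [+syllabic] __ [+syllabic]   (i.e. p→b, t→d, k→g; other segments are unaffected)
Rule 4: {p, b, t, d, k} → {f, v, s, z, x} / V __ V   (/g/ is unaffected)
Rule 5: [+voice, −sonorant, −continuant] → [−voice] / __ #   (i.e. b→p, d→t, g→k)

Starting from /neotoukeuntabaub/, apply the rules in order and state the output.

neozougeundavaup

Rule 1 (stop-cluster i-epenthesis): no segment meets the environment; /neotoukeuntabaub/ is unchanged.
Rule 2 (post-nasal voicing): /t/ is a voiceless stop immediately after the nasal /n/, so it voices to [d]. /neotoukeuntabaub/ → neotoukeundabaub.
Rule 3 (intervocalic voicing): /t/ is a voiceless stop between vowels /o/ and /o/, so it voices to [d]. /k/ is a voiceless stop between vowels /u/ and /e/, so it voices to [g]. /neotoukeundabaub/ → neodougeundabaub.
Rule 4 (intervocalic spirantization): /d/ is a stop between vowels /o/ and /o/, so it spirantizes to the fricative [z]. /b/ is a stop between vowels /a/ and /a/, so it spirantizes to the fricative [v]. /neodougeundabaub/ → neozougeundavaub.
Rule 5 (final devoicing): /b/ is a voiced stop in word-final position, so it devoices to [p]. /neozougeundavaub/ → neozougeundavaup.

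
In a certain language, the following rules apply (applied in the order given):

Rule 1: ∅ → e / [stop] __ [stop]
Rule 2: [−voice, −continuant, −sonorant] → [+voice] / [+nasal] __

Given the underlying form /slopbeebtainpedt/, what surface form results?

Rule 1 (stop-cluster e-epenthesis): /p/ and /b/ form a stop–stop cluster, so [e] is inserted between them. /b/ and /t/ form a stop–stop cluster, so [e] is inserted between them. /d/ and /t/ form a stop–stop cluster, so [e] is inserted between them. /slopbeebtainpedt/ → slopebeebetainpedet.
Rule 2 (post-nasal voicing): /p/ is a voiceless stop immediately after the nasal /n/, so it voices to [b]. /slopebeebetainpedet/ → slopebeebetainbedet.

slopebeebetainbedet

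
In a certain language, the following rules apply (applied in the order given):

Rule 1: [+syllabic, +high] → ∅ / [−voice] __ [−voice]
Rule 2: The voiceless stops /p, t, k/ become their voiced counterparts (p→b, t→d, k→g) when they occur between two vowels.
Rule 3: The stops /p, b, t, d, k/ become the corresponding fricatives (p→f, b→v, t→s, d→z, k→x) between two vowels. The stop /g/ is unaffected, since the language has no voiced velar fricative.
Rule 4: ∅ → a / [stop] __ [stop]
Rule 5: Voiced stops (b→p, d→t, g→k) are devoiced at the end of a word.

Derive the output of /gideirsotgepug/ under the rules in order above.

Rule 1 (high vowel syncope): no segment meets the environment; /gideirsotgepug/ is unchanged.
Rule 2 (intervocalic voicing): /p/ is a voiceless stop between vowels /e/ and /u/, so it voices to [b]. /gideirsotgepug/ → gideirsotgebug.
Rule 3 (intervocalic spirantization): /d/ is a stop between vowels /i/ and /e/, so it spirantizes to the fricative [z]. /b/ is a stop between vowels /e/ and /u/, so it spirantizes to the fricative [v]. /gideirsotgebug/ → gizeirsotgevug.
Rule 4 (stop-cluster a-epenthesis): /t/ and /g/ form a stop–stop cluster, so [a] is inserted between them. /gizeirsotgevug/ → gizeirsotagevug.
Rule 5 (final devoicing): /g/ is a voiced stop in word-final position, so it devoices to [k]. /gizeirsotagevug/ → gizeirsotagevuk.

gizeirsotagevuk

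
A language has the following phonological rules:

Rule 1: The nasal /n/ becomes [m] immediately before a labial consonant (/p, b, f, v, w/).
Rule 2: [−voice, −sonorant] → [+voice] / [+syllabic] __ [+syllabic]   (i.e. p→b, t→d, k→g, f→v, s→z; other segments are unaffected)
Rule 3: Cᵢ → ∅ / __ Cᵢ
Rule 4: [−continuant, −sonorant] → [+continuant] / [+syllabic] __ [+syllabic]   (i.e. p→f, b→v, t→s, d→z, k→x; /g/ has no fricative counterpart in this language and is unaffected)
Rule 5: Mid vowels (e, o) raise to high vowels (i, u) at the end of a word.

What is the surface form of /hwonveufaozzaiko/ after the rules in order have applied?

hwomveuvaozaigu

Rule 1 (nasal place assimilation): /n/ precedes the labial consonant /v/, so it assimilates in place to [m]. /hwonveufaozzaiko/ → hwomveufaozzaiko.
Rule 2 (intervocalic voicing): /f/ is a voiceless obstruent between vowels /u/ and /a/, so it voices to [v]. /k/ is a voiceless obstruent between vowels /i/ and /o/, so it voices to [g]. /hwomveufaozzaiko/ → hwomveuvaozzaigo.
Rule 3 (degemination): /zz/ is a geminate; the first /z/ deletes. /hwomveuvaozzaigo/ → hwomveuvaozaigo.
Rule 4 (intervocalic spirantization): no segment meets the environment; /hwomveuvaozaigo/ is unchanged.
Rule 5 (final vowel raising): /o/ is a mid vowel in word-final position, so it raises to [u]. /hwomveuvaozaigo/ → hwomveuvaozaigu.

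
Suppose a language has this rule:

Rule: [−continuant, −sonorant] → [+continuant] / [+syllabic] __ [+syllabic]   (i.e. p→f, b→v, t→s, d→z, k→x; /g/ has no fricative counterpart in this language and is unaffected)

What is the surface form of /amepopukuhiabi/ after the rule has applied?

amefofuxuhiavi

/p/ is a stop between vowels /e/ and /o/, so it spirantizes to the fricative [f].
/p/ is a stop between vowels /o/ and /u/, so it spirantizes to the fricative [f].
/k/ is a stop between vowels /u/ and /u/, so it spirantizes to the fricative [x].
/b/ is a stop between vowels /a/ and /i/, so it spirantizes to the fricative [v].
Surface form: [amefofuxuhiavi].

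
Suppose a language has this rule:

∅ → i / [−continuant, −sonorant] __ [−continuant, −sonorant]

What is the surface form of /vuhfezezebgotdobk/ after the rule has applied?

/b/ and /g/ form a stop–stop cluster, so [i] is inserted between them.
/t/ and /d/ form a stop–stop cluster, so [i] is inserted between them.
/b/ and /k/ form a stop–stop cluster, so [i] is inserted between them.
Surface form: [vuhfezezebigotidobik].

vuhfezezebigotidobik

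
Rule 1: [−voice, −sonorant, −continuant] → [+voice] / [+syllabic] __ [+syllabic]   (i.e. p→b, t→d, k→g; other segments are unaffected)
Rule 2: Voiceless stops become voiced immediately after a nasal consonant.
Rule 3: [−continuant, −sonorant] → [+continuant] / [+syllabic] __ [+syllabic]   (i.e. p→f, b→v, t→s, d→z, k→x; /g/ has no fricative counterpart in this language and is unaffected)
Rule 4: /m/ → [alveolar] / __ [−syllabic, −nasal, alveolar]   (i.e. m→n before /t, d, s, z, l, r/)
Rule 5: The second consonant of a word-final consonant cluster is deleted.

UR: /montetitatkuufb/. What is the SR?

mondezizatkuuf

Rule 1 (intervocalic voicing): /t/ is a voiceless stop between vowels /e/ and /i/, so it voices to [d]. /t/ is a voiceless stop between vowels /i/ and /a/, so it voices to [d]. /montetitatkuufb/ → montedidatkuufb.
Rule 2 (post-nasal voicing): /t/ is a voiceless stop immediately after the nasal /n/, so it voices to [d]. /montedidatkuufb/ → mondedidatkuufb.
Rule 3 (intervocalic spirantization): /d/ is a stop between vowels /e/ and /i/, so it spirantizes to the fricative [z]. /d/ is a stop between vowels /i/ and /a/, so it spirantizes to the fricative [z]. /mondedidatkuufb/ → mondezizatkuufb.
Rule 4 (nasal place assimilation): no segment meets the environment; /mondezizatkuufb/ is unchanged.
Rule 5 (final cluster simplification): /b/ is the second consonant of a word-final cluster /fb/, so it deletes. /mondezizatkuufb/ → mondezizatkuuf.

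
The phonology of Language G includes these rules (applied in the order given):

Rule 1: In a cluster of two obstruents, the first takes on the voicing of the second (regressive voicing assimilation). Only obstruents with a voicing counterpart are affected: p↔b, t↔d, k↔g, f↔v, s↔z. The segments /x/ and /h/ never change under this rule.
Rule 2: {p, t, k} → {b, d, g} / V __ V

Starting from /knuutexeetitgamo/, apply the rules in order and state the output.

knuudexeedidgamo

Rule 1 (regressive voicing assimilation): /t/ precedes the voiced obstruent /g/, so it voices to [d] by assimilation. /knuutexeetitgamo/ → knuutexeetidgamo.
Rule 2 (intervocalic voicing): /t/ is a voiceless stop between vowels /u/ and /e/, so it voices to [d]. /t/ is a voiceless stop between vowels /e/ and /i/, so it voices to [d]. /knuutexeetidgamo/ → knuudexeedidgamo.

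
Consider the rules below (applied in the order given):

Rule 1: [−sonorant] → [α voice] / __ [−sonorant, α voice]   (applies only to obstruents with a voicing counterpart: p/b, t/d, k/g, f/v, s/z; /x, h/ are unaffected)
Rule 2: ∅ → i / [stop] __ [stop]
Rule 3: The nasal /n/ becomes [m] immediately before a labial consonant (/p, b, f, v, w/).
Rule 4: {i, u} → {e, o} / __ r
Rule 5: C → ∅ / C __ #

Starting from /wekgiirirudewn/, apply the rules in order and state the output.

wegigiererudew

Rule 1 (regressive voicing assimilation): /k/ precedes the voiced obstruent /g/, so it voices to [g] by assimilation. /wekgiirirudewn/ → weggiirirudewn.
Rule 2 (stop-cluster i-epenthesis): /g/ and /g/ form a stop–stop cluster, so [i] is inserted between them. /weggiirirudewn/ → wegigiirirudewn.
Rule 3 (nasal place assimilation): no segment meets the environment; /wegigiirirudewn/ is unchanged.
Rule 4 (pre-rhotic lowering): /i/ is a high vowel immediately before /r/, so it lowers to [e]. /i/ is a high vowel immediately before /r/, so it lowers to [e]. /wegigiirirudewn/ → wegigiererudewn.
Rule 5 (final cluster simplification): /n/ is the second consonant of a word-final cluster /wn/, so it deletes. /wegigiererudewn/ → wegigiererudew.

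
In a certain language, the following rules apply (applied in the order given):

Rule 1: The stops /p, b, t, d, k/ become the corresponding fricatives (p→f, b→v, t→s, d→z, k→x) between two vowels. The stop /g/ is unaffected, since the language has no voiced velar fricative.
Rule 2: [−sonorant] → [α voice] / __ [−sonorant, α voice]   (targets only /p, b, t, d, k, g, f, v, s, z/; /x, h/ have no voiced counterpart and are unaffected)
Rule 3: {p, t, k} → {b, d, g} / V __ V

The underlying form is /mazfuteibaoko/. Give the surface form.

Rule 1 (intervocalic spirantization): /t/ is a stop between vowels /u/ and /e/, so it spirantizes to the fricative [s]. /b/ is a stop between vowels /i/ and /a/, so it spirantizes to the fricative [v]. /k/ is a stop between vowels /o/ and /o/, so it spirantizes to the fricative [x]. /mazfuteibaoko/ → mazfuseivaoxo.
Rule 2 (regressive voicing assimilation): /z/ precedes the voiceless obstruent /f/, so it devoices to [s] by assimilation. /mazfuseivaoxo/ → masfuseivaoxo.
Rule 3 (intervocalic voicing): no segment meets the environment; /masfuseivaoxo/ is unchanged.

masfuseivaoxo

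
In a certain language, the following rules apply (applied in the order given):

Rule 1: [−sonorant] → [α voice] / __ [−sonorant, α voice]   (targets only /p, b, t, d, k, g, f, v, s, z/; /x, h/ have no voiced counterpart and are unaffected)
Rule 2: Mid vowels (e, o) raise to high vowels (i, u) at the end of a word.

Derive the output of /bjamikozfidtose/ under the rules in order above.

Rule 1 (regressive voicing assimilation): /z/ precedes the voiceless obstruent /f/, so it devoices to [s] by assimilation. /d/ precedes the voiceless obstruent /t/, so it devoices to [t] by assimilation. /bjamikozfidtose/ → bjamikosfittose.
Rule 2 (final vowel raising): /e/ is a mid vowel in word-final position, so it raises to [i]. /bjamikosfittose/ → bjamikosfittosi.

bjamikosfittosi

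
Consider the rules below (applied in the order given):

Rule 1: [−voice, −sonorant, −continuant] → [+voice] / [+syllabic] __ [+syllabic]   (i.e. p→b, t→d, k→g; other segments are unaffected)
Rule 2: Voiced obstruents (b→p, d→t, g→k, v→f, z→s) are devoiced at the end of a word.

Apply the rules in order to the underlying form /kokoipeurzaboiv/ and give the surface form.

Rule 1 (intervocalic voicing): /k/ is a voiceless stop between vowels /o/ and /o/, so it voices to [g]. /p/ is a voiceless stop between vowels /i/ and /e/, so it voices to [b]. /kokoipeurzaboiv/ → kogoibeurzaboiv.
Rule 2 (final devoicing): /v/ is a voiced obstruent in word-final position, so it devoices to [f]. /kogoibeurzaboiv/ → kogoibeurzaboif.

kogoibeurzaboif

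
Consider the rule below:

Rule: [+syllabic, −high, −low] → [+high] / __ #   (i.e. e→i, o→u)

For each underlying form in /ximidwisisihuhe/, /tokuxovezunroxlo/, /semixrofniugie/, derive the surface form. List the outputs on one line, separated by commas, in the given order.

ximidwisisihuhi, tokuxovezunroxlu, semixrofniugii

/ximidwisisihuhe/: /e/ is a mid vowel in word-final position, so it raises to [i]. → [ximidwisisihuhi].
/tokuxovezunroxlo/: /o/ is a mid vowel in word-final position, so it raises to [u]. → [tokuxovezunroxlu].
/semixrofniugie/: /e/ is a mid vowel in word-final position, so it raises to [i]. → [semixrofniugii].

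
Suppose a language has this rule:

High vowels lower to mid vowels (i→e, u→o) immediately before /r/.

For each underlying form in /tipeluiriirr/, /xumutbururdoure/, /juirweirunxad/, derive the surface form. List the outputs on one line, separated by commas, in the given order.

tipeluerierr, xumutborordoore, juerweerunxad

/tipeluiriirr/: /i/ is a high vowel immediately before /r/, so it lowers to [e]. /i/ is a high vowel immediately before /r/, so it lowers to [e]. → [tipeluerierr].
/xumutbururdoure/: /u/ is a high vowel immediately before /r/, so it lowers to [o]. /u/ is a high vowel immediately before /r/, so it lowers to [o]. /u/ is a high vowel immediately before /r/, so it lowers to [o]. → [xumutborordoore].
/juirweirunxad/: /i/ is a high vowel immediately before /r/, so it lowers to [e]. /i/ is a high vowel immediately before /r/, so it lowers to [e]. → [juerweerunxad].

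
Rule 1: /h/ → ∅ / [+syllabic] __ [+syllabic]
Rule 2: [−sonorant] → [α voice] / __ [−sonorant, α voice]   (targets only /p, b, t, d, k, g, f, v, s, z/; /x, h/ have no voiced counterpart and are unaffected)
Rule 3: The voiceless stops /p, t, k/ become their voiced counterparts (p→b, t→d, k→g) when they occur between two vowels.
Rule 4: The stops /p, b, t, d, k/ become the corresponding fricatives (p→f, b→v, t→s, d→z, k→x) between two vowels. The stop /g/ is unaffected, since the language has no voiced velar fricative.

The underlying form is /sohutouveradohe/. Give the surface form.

Rule 1 (intervocalic h-deletion): /h/ occurs between vowels /o/ and /u/, so it deletes. /h/ occurs between vowels /o/ and /e/, so it deletes. /sohutouveradohe/ → soutouveradoe.
Rule 2 (regressive voicing assimilation): no segment meets the environment; /soutouveradoe/ is unchanged.
Rule 3 (intervocalic voicing): /t/ is a voiceless stop between vowels /u/ and /o/, so it voices to [d]. /soutouveradoe/ → soudouveradoe.
Rule 4 (intervocalic spirantization): /d/ is a stop between vowels /u/ and /o/, so it spirantizes to the fricative [z]. /d/ is a stop between vowels /a/ and /o/, so it spirantizes to the fricative [z]. /soudouveradoe/ → souzouverazoe.

souzouverazoe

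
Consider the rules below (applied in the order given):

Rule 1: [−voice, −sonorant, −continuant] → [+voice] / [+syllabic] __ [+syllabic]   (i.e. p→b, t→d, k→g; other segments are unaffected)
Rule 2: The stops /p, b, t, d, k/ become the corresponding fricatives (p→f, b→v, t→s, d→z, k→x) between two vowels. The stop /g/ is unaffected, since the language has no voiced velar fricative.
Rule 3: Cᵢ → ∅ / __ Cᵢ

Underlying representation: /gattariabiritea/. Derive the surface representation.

gatariavirizea

Rule 1 (intervocalic voicing): /t/ is a voiceless stop between vowels /i/ and /e/, so it voices to [d]. /gattariabiritea/ → gattariabiridea.
Rule 2 (intervocalic spirantization): /b/ is a stop between vowels /a/ and /i/, so it spirantizes to the fricative [v]. /d/ is a stop between vowels /i/ and /e/, so it spirantizes to the fricative [z]. /gattariabiridea/ → gattariavirizea.
Rule 3 (degemination): /tt/ is a geminate; the first /t/ deletes. /gattariavirizea/ → gatariavirizea.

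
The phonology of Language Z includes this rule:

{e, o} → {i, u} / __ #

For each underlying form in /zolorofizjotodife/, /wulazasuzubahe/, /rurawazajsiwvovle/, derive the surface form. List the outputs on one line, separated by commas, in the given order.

/zolorofizjotodife/: /e/ is a mid vowel in word-final position, so it raises to [i]. → [zolorofizjotodifi].
/wulazasuzubahe/: /e/ is a mid vowel in word-final position, so it raises to [i]. → [wulazasuzubahi].
/rurawazajsiwvovle/: /e/ is a mid vowel in word-final position, so it raises to [i]. → [rurawazajsiwvovli].

zolorofizjotodifi, wulazasuzubahi, rurawazajsiwvovli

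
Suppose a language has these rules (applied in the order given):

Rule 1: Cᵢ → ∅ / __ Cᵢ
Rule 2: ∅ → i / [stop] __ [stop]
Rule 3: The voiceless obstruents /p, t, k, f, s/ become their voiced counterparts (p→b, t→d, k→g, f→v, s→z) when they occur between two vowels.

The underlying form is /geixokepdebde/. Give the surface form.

Rule 1 (degemination): no segment meets the environment; /geixokepdebde/ is unchanged.
Rule 2 (stop-cluster i-epenthesis): /p/ and /d/ form a stop–stop cluster, so [i] is inserted between them. /b/ and /d/ form a stop–stop cluster, so [i] is inserted between them. /geixokepdebde/ → geixokepidebide.
Rule 3 (intervocalic voicing): /k/ is a voiceless obstruent between vowels /o/ and /e/, so it voices to [g]. /p/ is a voiceless obstruent between vowels /e/ and /i/, so it voices to [b]. /geixokepidebide/ → geixogebidebide.

geixogebidebide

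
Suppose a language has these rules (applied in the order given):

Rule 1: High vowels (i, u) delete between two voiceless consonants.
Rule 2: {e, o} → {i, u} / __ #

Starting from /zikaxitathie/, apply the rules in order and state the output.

Rule 1 (high vowel syncope): /i/ is a high vowel flanked by voiceless consonants /x/ and /t/, so it deletes. /zikaxitathie/ → zikaxtathie.
Rule 2 (final vowel raising): /e/ is a mid vowel in word-final position, so it raises to [i]. /zikaxtathie/ → zikaxtathii.

zikaxtathii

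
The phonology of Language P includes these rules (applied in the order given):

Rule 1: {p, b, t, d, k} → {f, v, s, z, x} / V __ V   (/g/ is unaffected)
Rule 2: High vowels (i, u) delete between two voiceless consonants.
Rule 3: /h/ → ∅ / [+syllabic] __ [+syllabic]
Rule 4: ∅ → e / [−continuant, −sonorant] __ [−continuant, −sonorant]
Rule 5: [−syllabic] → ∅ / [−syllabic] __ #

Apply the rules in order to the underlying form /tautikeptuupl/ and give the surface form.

Rule 1 (intervocalic spirantization): /t/ is a stop between vowels /u/ and /i/, so it spirantizes to the fricative [s]. /k/ is a stop between vowels /i/ and /e/, so it spirantizes to the fricative [x]. /tautikeptuupl/ → tausixeptuupl.
Rule 2 (high vowel syncope): /i/ is a high vowel flanked by voiceless consonants /s/ and /x/, so it deletes. /tausixeptuupl/ → tausxeptuupl.
Rule 3 (intervocalic h-deletion): no segment meets the environment; /tausxeptuupl/ is unchanged.
Rule 4 (stop-cluster e-epenthesis): /p/ and /t/ form a stop–stop cluster, so [e] is inserted between them. /tausxeptuupl/ → tausxepetuupl.
Rule 5 (final cluster simplification): /l/ is the second consonant of a word-final cluster /pl/, so it deletes. /tausxepetuupl/ → tausxepetuup.

tausxepetuup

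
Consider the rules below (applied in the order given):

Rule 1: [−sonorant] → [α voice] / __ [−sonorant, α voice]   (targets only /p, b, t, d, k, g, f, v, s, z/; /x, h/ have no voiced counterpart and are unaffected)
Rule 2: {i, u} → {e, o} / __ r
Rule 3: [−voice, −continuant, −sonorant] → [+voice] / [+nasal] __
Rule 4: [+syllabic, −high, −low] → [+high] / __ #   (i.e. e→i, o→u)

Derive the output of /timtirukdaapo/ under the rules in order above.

timderugdaapu

Rule 1 (regressive voicing assimilation): /k/ precedes the voiced obstruent /d/, so it voices to [g] by assimilation. /timtirukdaapo/ → timtirugdaapo.
Rule 2 (pre-rhotic lowering): /i/ is a high vowel immediately before /r/, so it lowers to [e]. /timtirugdaapo/ → timterugdaapo.
Rule 3 (post-nasal voicing): /t/ is a voiceless stop immediately after the nasal /m/, so it voices to [d]. /timterugdaapo/ → timderugdaapo.
Rule 4 (final vowel raising): /o/ is a mid vowel in word-final position, so it raises to [u]. /timderugdaapo/ → timderugdaapu.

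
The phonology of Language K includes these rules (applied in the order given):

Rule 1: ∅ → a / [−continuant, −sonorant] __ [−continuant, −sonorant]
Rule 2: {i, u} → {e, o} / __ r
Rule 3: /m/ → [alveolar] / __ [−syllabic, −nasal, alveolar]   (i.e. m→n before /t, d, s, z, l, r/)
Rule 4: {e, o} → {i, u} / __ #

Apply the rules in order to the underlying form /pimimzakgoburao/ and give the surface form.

Rule 1 (stop-cluster a-epenthesis): /k/ and /g/ form a stop–stop cluster, so [a] is inserted between them. /pimimzakgoburao/ → pimimzakagoburao.
Rule 2 (pre-rhotic lowering): /u/ is a high vowel immediately before /r/, so it lowers to [o]. /pimimzakagoburao/ → pimimzakagoborao.
Rule 3 (nasal place assimilation): /m/ precedes the alveolar consonant /z/, so it assimilates in place to [n]. /pimimzakagoborao/ → piminzakagoborao.
Rule 4 (final vowel raising): /o/ is a mid vowel in word-final position, so it raises to [u]. /piminzakagoborao/ → piminzakagoborau.

piminzakagoborau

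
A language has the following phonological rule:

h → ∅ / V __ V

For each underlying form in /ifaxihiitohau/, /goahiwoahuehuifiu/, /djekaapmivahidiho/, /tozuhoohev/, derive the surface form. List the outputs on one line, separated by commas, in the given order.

/ifaxihiitohau/: /h/ occurs between vowels /i/ and /i/, so it deletes. /h/ occurs between vowels /o/ and /a/, so it deletes. → [ifaxiiitoau].
/goahiwoahuehuifiu/: /h/ occurs between vowels /a/ and /i/, so it deletes. /h/ occurs between vowels /a/ and /u/, so it deletes. /h/ occurs between vowels /e/ and /u/, so it deletes. → [goaiwoaueuifiu].
/djekaapmivahidiho/: /h/ occurs between vowels /a/ and /i/, so it deletes. /h/ occurs between vowels /i/ and /o/, so it deletes. → [djekaapmivaidio].
/tozuhoohev/: /h/ occurs between vowels /u/ and /o/, so it deletes. /h/ occurs between vowels /o/ and /e/, so it deletes. → [tozuooev].

ifaxiiitoau, goaiwoaueuifiu, djekaapmivaidio, tozuooev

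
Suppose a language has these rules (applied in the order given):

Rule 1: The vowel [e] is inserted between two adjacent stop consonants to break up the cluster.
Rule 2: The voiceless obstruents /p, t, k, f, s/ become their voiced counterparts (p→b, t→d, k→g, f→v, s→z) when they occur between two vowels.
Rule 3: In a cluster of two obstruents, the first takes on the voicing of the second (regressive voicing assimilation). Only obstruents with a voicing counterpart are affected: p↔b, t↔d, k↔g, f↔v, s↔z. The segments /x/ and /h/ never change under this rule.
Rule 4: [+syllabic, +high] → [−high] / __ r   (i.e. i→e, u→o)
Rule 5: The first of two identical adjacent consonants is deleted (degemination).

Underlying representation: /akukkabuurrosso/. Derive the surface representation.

Rule 1 (stop-cluster e-epenthesis): /k/ and /k/ form a stop–stop cluster, so [e] is inserted between them. /akukkabuurrosso/ → akukekabuurrosso.
Rule 2 (intervocalic voicing): /k/ is a voiceless obstruent between vowels /a/ and /u/, so it voices to [g]. /k/ is a voiceless obstruent between vowels /u/ and /e/, so it voices to [g]. /k/ is a voiceless obstruent between vowels /e/ and /a/, so it voices to [g]. /akukekabuurrosso/ → agugegabuurrosso.
Rule 3 (regressive voicing assimilation): no segment meets the environment; /agugegabuurrosso/ is unchanged.
Rule 4 (pre-rhotic lowering): /u/ is a high vowel immediately before /r/, so it lowers to [o]. /agugegabuurrosso/ → agugegabuorrosso.
Rule 5 (degemination): /rr/ is a geminate; the first /r/ deletes. /ss/ is a geminate; the first /s/ deletes. /agugegabuorrosso/ → agugegabuoroso.

agugegabuoroso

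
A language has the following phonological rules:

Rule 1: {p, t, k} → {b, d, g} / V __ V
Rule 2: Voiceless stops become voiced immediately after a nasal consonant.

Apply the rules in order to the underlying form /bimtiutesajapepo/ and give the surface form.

Rule 1 (intervocalic voicing): /t/ is a voiceless stop between vowels /u/ and /e/, so it voices to [d]. /p/ is a voiceless stop between vowels /a/ and /e/, so it voices to [b]. /p/ is a voiceless stop between vowels /e/ and /o/, so it voices to [b]. /bimtiutesajapepo/ → bimtiudesajabebo.
Rule 2 (post-nasal voicing): /t/ is a voiceless stop immediately after the nasal /m/, so it voices to [d]. /bimtiudesajabebo/ → bimdiudesajabebo.

bimdiudesajabebo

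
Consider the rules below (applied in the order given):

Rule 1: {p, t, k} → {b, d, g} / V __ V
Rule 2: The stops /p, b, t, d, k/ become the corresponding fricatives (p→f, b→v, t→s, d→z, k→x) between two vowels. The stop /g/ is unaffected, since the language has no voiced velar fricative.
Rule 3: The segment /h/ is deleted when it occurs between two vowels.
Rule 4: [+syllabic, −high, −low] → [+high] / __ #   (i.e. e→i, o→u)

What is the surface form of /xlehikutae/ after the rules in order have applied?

Rule 1 (intervocalic voicing): /k/ is a voiceless stop between vowels /i/ and /u/, so it voices to [g]. /t/ is a voiceless stop between vowels /u/ and /a/, so it voices to [d]. /xlehikutae/ → xlehigudae.
Rule 2 (intervocalic spirantization): /d/ is a stop between vowels /u/ and /a/, so it spirantizes to the fricative [z]. /xlehigudae/ → xlehiguzae.
Rule 3 (intervocalic h-deletion): /h/ occurs between vowels /e/ and /i/, so it deletes. /xlehiguzae/ → xleiguzae.
Rule 4 (final vowel raising): /e/ is a mid vowel in word-final position, so it raises to [i]. /xleiguzae/ → xleiguzai.

xleiguzai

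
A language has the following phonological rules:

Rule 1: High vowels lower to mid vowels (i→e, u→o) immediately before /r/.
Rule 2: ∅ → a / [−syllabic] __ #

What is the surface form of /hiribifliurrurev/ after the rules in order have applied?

Rule 1 (pre-rhotic lowering): /i/ is a high vowel immediately before /r/, so it lowers to [e]. /u/ is a high vowel immediately before /r/, so it lowers to [o]. /u/ is a high vowel immediately before /r/, so it lowers to [o]. /hiribifliurrurev/ → heribifliorrorev.
Rule 2 (final a-epenthesis): the form ends in the consonant /v/, so [a] is inserted word-finally. /heribifliorrorev/ → heribifliorroreva.

heribifliorroreva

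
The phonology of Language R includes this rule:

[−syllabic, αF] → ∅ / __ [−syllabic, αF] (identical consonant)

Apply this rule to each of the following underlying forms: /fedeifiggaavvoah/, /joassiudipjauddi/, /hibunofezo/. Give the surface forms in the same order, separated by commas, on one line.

/fedeifiggaavvoah/: /gg/ is a geminate; the first /g/ deletes. /vv/ is a geminate; the first /v/ deletes. → [fedeifigaavoah].
/joassiudipjauddi/: /ss/ is a geminate; the first /s/ deletes. /dd/ is a geminate; the first /d/ deletes. → [joasiudipjaudi].
/hibunofezo/: the rule's environment is not met; surfaces unchanged as [hibunofezo].

fedeifigaavoah, joasiudipjaudi, hibunofezo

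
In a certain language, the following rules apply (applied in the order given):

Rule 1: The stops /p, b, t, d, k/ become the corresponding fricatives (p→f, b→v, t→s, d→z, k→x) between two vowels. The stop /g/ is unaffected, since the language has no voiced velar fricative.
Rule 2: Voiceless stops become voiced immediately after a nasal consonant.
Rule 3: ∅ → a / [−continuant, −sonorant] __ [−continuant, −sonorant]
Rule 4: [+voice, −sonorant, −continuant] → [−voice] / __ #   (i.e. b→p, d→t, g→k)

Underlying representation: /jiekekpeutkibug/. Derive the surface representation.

jiexekapeutakivuk

Rule 1 (intervocalic spirantization): /k/ is a stop between vowels /e/ and /e/, so it spirantizes to the fricative [x]. /b/ is a stop between vowels /i/ and /u/, so it spirantizes to the fricative [v]. /jiekekpeutkibug/ → jiexekpeutkivug.
Rule 2 (post-nasal voicing): no segment meets the environment; /jiexekpeutkivug/ is unchanged.
Rule 3 (stop-cluster a-epenthesis): /k/ and /p/ form a stop–stop cluster, so [a] is inserted between them. /t/ and /k/ form a stop–stop cluster, so [a] is inserted between them. /jiexekpeutkivug/ → jiexekapeutakivug.
Rule 4 (final devoicing): /g/ is a voiced stop in word-final position, so it devoices to [k]. /jiexekapeutakivug/ → jiexekapeutakivuk.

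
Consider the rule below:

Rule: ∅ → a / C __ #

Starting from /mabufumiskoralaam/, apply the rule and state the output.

mabufumiskoralaama

the form ends in the consonant /m/, so [a] is inserted word-finally.
Surface form: [mabufumiskoralaama].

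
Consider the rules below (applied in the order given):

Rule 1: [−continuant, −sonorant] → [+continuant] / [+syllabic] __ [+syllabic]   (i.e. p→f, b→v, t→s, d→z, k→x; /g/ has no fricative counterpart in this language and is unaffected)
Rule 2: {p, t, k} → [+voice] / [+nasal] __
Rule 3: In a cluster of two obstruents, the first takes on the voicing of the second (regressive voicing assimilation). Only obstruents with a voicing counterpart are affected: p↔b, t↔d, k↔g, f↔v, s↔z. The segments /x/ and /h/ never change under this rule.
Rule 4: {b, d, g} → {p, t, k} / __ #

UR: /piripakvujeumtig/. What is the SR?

Rule 1 (intervocalic spirantization): /p/ is a stop between vowels /i/ and /a/, so it spirantizes to the fricative [f]. /piripakvujeumtig/ → pirifakvujeumtig.
Rule 2 (post-nasal voicing): /t/ is a voiceless stop immediately after the nasal /m/, so it voices to [d]. /pirifakvujeumtig/ → pirifakvujeumdig.
Rule 3 (regressive voicing assimilation): /k/ precedes the voiced obstruent /v/, so it voices to [g] by assimilation. /pirifakvujeumdig/ → pirifagvujeumdig.
Rule 4 (final devoicing): /g/ is a voiced stop in word-final position, so it devoices to [k]. /pirifagvujeumdig/ → pirifagvujeumdik.

pirifagvujeumdik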